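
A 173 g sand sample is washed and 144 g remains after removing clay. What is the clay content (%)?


Formula: Clay% = (W_total - W_washed) / W_total * 100
Clay mass = 173 - 144 = 29 g
Clay% = 29 / 173 * 100 = 16.7630%

Final answer: 16.7630%


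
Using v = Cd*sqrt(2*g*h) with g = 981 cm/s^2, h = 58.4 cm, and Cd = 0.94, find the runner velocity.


Formula: v = Cd * sqrt(2 * g * h)  (Torricelli with discharge coefficient)
2*g*h = 2 * 981 * 58.4 = 114580.8 cm^2/s^2
sqrt(114580.8) = 338.49786 cm/s
v = 0.94 * 338.49786 = 318.1880 cm/s

318.1880 cm/s


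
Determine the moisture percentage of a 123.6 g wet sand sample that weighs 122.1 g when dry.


Formula: MC = (W_wet - W_dry) / W_wet * 100
Water mass = 123.6 - 122.1 = 1.5 g
MC = 1.5 / 123.6 * 100 = 1.2136%

Answer: 1.2136%


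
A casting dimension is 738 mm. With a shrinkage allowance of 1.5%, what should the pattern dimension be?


Formula: L_pattern = L_casting * (1 + shrinkage_rate/100)
Shrinkage factor = 1 + 1.5/100 = 1.015
L_pattern = 738 mm * 1.015 = 749.0700 mm

Final answer: 749.0700 mm


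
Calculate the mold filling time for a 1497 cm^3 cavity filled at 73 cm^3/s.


Formula: t_fill = V_mold / Q_flow
t = 1497 cm^3 / 73 cm^3/s = 20.5068 s

Final answer: 20.5068 s


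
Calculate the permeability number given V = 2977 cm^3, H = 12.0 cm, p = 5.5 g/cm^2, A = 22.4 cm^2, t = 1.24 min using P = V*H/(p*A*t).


Formula: Permeability Number P = (V * H) / (p * A * t)
Numerator: V * H = 2977 * 12.0 = 35724.0
Denominator: p * A * t = 5.5 * 22.4 * 1.24 = 152.768
P = 35724.0 / 152.768 = 233.8448


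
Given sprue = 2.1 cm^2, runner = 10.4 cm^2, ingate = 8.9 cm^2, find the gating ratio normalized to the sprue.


Sprue:Runner:Ingate = 1 : 10.4/2.1 : 8.9/2.1 = 1:4.95:4.24


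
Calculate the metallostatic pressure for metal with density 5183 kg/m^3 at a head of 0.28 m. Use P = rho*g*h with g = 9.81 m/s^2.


Formula: P = rho * g * h
rho * g = 5183 * 9.81 = 50845.23 N/m^3
P = 50845.23 * 0.28 = 14236.6644 Pa

14236.6644 Pa


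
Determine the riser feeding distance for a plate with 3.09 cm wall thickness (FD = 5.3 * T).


Formula: FD = 5.3 * T  (riser feeding-distance rule)
FD = 5.3 * 3.09 cm = 16.3770 cm

16.3770 cm


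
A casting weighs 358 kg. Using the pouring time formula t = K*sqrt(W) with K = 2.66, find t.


Formula: t = K * sqrt(W)
sqrt(W) = sqrt(358) = 18.92089
t = 2.66 * 18.92089 = 50.3296 s

Answer: 50.3296 s


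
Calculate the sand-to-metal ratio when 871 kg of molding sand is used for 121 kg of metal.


Formula: Sand-to-Metal Ratio = W_sand / W_metal
Ratio = 871 kg / 121 kg = 7.1983

Answer: 7.1983


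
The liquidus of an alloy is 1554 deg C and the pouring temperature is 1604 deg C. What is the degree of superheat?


Formula: Superheat = T_pour - T_melt
Superheat = 1604 - 1554 = 50 deg C


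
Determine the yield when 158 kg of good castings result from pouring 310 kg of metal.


Formula: Casting Yield = (W_good / W_total) * 100
Yield = (158 kg / 310 kg) * 100 = 50.9677%

Answer: 50.9677%


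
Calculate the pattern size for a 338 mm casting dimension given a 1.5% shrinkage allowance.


Formula: L_pattern = L_casting * (1 + shrinkage_rate/100)
Shrinkage factor = 1 + 1.5/100 = 1.015
L_pattern = 338 mm * 1.015 = 343.0700 mm

343.0700 mm


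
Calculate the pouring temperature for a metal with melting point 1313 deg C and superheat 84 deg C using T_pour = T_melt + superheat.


Formula: T_pour = T_melt + Superheat
T_pour = 1313 + 84 = 1397 deg C

Answer: 1397 deg C


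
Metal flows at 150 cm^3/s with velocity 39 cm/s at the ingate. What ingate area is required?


Formula: A_ingate = Q / v  (continuity equation)
A = 150 cm^3/s / 39 cm/s = 3.8462 cm^2

3.8462 cm^2


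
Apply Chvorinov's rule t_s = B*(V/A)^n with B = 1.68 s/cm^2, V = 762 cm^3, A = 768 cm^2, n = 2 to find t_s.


Formula: t_s = B * (V/A)^n  (Chvorinov's rule, n=2)
Modulus M = V/A = 762/768 = 0.992188 cm
M^2 = 0.992188^2 = 0.984437 cm^2
t_s = 1.68 * 0.984437 = 1.6539 s


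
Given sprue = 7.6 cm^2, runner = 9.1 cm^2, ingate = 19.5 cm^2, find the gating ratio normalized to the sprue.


Sprue:Runner:Ingate = 1 : 9.1/7.6 : 19.5/7.6 = 1:1.20:2.57

Answer: 1:1.20:2.57


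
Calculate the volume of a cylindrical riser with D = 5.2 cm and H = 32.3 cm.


Formula: V = pi * (D/2)^2 * H  (cylinder volume)
Radius = D/2 = 5.2/2 = 2.6 cm
V = pi * 2.6^2 * 32.3 = 685.9605 cm^3


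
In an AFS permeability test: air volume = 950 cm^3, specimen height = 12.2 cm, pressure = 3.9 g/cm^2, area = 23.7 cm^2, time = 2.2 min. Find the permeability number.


Formula: Permeability Number P = (V * H) / (p * A * t)
Numerator: V * H = 950 * 12.2 = 11590.0
Denominator: p * A * t = 3.9 * 23.7 * 2.2 = 203.346
P = 11590.0 / 203.346 = 56.9964


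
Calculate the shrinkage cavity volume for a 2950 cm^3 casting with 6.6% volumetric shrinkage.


Formula: V_shrink = V_casting * shrinkage_pct / 100
V_shrink = 2950 cm^3 * 6.6 / 100 = 194.7000 cm^3

Final answer: 194.7000 cm^3


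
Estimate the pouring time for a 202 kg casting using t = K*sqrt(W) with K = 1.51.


Formula: t = K * sqrt(W)
sqrt(W) = sqrt(202) = 14.21267
t = 1.51 * 14.21267 = 21.4611 s

21.4611 s


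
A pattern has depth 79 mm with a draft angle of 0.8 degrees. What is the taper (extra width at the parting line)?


Formula: taper = depth * tan(draft_angle)
tan(0.8 deg) = 0.0139635
taper = 79 mm * 0.0139635 = 1.1031 mm


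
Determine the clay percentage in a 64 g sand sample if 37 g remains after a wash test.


Formula: Clay% = (W_total - W_washed) / W_total * 100
Clay mass = 64 - 37 = 27 g
Clay% = 27 / 64 * 100 = 42.1875%

Answer: 42.1875%


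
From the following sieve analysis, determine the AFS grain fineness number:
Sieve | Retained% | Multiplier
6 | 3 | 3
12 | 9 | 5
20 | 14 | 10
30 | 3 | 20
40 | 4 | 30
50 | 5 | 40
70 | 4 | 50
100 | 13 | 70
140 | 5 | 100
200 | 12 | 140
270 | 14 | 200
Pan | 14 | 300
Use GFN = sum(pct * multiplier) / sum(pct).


Formula: GFN = sum(pct * multiplier) / sum(pct)
sum(pct * multiplier) = 10864
sum(pct) = 100
GFN = 10864 / 100 = 108.64

Final answer: 108.64


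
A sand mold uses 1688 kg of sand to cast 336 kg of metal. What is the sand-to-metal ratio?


Formula: Sand-to-Metal Ratio = W_sand / W_metal
Ratio = 1688 kg / 336 kg = 5.0238

Final answer: 5.0238


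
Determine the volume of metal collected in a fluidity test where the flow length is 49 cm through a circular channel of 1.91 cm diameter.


Formula: V = pi * (d/2)^2 * L  (cylinder volume)
Radius = 1.91/2 = 0.955 cm
V = pi * 0.955^2 * 49 = 140.3953 cm^3

Answer: 140.3953 cm^3


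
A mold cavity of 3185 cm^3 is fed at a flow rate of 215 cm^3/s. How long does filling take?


Formula: t_fill = V_mold / Q_flow
t = 3185 cm^3 / 215 cm^3/s = 14.8140 s

Answer: 14.8140 s


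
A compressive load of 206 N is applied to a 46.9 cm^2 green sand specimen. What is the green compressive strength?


Formula: Compressive Strength = Force / Area
Strength = 206 N / 46.9 cm^2 = 4.3923 N/cm^2

Final answer: 4.3923 N/cm^2


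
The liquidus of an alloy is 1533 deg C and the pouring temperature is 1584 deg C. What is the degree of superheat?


Formula: Superheat = T_pour - T_melt
Superheat = 1584 - 1533 = 51 deg C

Final answer: 51 deg C


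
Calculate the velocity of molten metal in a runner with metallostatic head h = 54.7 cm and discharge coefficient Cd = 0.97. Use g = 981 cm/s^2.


Formula: v = Cd * sqrt(2 * g * h)  (Torricelli with discharge coefficient)
2*g*h = 2 * 981 * 54.7 = 107321.4 cm^2/s^2
sqrt(107321.4) = 327.59945 cm/s
v = 0.97 * 327.59945 = 317.7715 cm/s

Answer: 317.7715 cm/s


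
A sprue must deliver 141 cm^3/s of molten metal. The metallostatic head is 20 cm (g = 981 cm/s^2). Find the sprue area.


Formula: v = sqrt(2*g*h), A = Q/v
Velocity: v = sqrt(2 * 981 * 20) = sqrt(39240) = 198.0909 cm/s
Sprue area: A = Q / v = 141 / 198.0909 = 0.7118 cm^2

0.7118 cm^2


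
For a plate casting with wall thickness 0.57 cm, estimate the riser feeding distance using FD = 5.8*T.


Formula: FD = 5.8 * T  (riser feeding-distance rule)
FD = 5.8 * 0.57 cm = 3.3060 cm

Final answer: 3.3060 cm


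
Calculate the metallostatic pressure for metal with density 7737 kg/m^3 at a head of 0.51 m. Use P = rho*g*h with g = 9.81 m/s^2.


Formula: P = rho * g * h
rho * g = 7737 * 9.81 = 75899.97 N/m^3
P = 75899.97 * 0.51 = 38708.9847 Pa

Answer: 38708.9847 Pa


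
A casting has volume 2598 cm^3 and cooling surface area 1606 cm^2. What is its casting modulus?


Formula: Casting Modulus M = V / A
M = 2598 cm^3 / 1606 cm^2 = 1.6177 cm

Final answer: 1.6177 cm


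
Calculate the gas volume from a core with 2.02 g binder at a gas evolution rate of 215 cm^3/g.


Formula: V_gas = W_binder * gas_evolution_rate
V = 2.02 g * 215 cm^3/g = 434.3000 cm^3

434.3000 cm^3


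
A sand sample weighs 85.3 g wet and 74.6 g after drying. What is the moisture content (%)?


Formula: MC = (W_wet - W_dry) / W_wet * 100
Water mass = 85.3 - 74.6 = 10.7 g
MC = 10.7 / 85.3 * 100 = 12.5440%

Answer: 12.5440%


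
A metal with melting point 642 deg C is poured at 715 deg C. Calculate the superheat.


Formula: Superheat = T_pour - T_melt
Superheat = 715 - 642 = 73 deg C


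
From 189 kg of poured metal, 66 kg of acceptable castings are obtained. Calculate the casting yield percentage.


Formula: Casting Yield = (W_good / W_total) * 100
Yield = (66 kg / 189 kg) * 100 = 34.9206%


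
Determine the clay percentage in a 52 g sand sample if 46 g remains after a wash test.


Formula: Clay% = (W_total - W_washed) / W_total * 100
Clay mass = 52 - 46 = 6 g
Clay% = 6 / 52 * 100 = 11.5385%


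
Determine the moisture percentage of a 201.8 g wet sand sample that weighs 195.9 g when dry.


Formula: MC = (W_wet - W_dry) / W_wet * 100
Water mass = 201.8 - 195.9 = 5.9 g
MC = 5.9 / 201.8 * 100 = 2.9237%

Answer: 2.9237%


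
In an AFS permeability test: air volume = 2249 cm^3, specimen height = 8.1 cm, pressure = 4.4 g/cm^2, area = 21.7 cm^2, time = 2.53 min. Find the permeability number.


Formula: Permeability Number P = (V * H) / (p * A * t)
Numerator: V * H = 2249 * 8.1 = 18216.9
Denominator: p * A * t = 4.4 * 21.7 * 2.53 = 241.5644
P = 18216.9 / 241.5644 = 75.4122


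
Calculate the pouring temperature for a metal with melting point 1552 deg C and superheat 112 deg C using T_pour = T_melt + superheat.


Formula: T_pour = T_melt + Superheat
T_pour = 1552 + 112 = 1664 deg C

Final answer: 1664 deg C


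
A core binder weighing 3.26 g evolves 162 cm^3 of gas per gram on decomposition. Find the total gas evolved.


Formula: V_gas = W_binder * gas_evolution_rate
V = 3.26 g * 162 cm^3/g = 528.1200 cm^3

Answer: 528.1200 cm^3


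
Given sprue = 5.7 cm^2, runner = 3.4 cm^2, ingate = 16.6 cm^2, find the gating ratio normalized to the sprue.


Sprue:Runner:Ingate = 1 : 3.4/5.7 : 16.6/5.7 = 1:0.60:2.91

1:0.60:2.91


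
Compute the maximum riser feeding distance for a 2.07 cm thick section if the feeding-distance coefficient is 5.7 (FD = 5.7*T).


Formula: FD = 5.7 * T  (riser feeding-distance rule)
FD = 5.7 * 2.07 cm = 11.7990 cm

Final answer: 11.7990 cm


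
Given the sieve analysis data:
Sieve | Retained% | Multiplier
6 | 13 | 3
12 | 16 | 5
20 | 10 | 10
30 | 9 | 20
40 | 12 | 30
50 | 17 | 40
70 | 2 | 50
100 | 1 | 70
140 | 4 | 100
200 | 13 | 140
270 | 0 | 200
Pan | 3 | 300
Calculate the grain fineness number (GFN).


Formula: GFN = sum(pct * multiplier) / sum(pct)
sum(pct * multiplier) = 4729
sum(pct) = 100
GFN = 4729 / 100 = 47.29


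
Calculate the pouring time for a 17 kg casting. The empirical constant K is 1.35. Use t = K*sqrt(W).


Formula: t = K * sqrt(W)
sqrt(W) = sqrt(17) = 4.12311
t = 1.35 * 4.12311 = 5.5662 s

Answer: 5.5662 s


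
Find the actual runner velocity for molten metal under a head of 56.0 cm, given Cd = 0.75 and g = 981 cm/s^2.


Formula: v = Cd * sqrt(2 * g * h)  (Torricelli with discharge coefficient)
2*g*h = 2 * 981 * 56.0 = 109872.0 cm^2/s^2
sqrt(109872.0) = 331.46946 cm/s
v = 0.75 * 331.46946 = 248.6021 cm/s

Answer: 248.6021 cm/s


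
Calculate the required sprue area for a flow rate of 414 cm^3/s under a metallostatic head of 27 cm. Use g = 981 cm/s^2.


Formula: v = sqrt(2*g*h), A = Q/v
Velocity: v = sqrt(2 * 981 * 27) = sqrt(52974) = 230.1608 cm/s
Sprue area: A = Q / v = 414 / 230.1608 = 1.7987 cm^2

Final answer: 1.7987 cm^2


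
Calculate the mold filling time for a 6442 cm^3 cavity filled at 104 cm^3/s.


Formula: t_fill = V_mold / Q_flow
t = 6442 cm^3 / 104 cm^3/s = 61.9423 s

Answer: 61.9423 s


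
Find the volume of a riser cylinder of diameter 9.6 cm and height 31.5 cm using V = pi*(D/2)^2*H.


Formula: V = pi * (D/2)^2 * H  (cylinder volume)
Radius = D/2 = 9.6/2 = 4.8 cm
V = pi * 4.8^2 * 31.5 = 2280.0423 cm^3

Answer: 2280.0423 cm^3


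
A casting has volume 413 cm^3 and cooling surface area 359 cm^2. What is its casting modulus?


Formula: Casting Modulus M = V / A
M = 413 cm^3 / 359 cm^2 = 1.1504 cm

Answer: 1.1504 cm


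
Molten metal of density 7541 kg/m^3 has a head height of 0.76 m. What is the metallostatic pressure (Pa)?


Formula: P = rho * g * h
rho * g = 7541 * 9.81 = 73977.21 N/m^3
P = 73977.21 * 0.76 = 56222.6796 Pa


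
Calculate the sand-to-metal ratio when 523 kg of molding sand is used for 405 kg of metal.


Formula: Sand-to-Metal Ratio = W_sand / W_metal
Ratio = 523 kg / 405 kg = 1.2914

Answer: 1.2914


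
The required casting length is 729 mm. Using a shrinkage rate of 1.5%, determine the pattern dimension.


Formula: L_pattern = L_casting * (1 + shrinkage_rate/100)
Shrinkage factor = 1 + 1.5/100 = 1.015
L_pattern = 729 mm * 1.015 = 739.9350 mm

739.9350 mm


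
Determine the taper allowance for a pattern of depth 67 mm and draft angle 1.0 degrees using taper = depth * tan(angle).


Formula: taper = depth * tan(draft_angle)
tan(1.0 deg) = 0.0174551
taper = 67 mm * 0.0174551 = 1.1695 mm

Answer: 1.1695 mm


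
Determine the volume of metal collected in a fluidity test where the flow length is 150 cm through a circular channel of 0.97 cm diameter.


Formula: V = pi * (d/2)^2 * L  (cylinder volume)
Radius = 0.97/2 = 0.485 cm
V = pi * 0.485^2 * 150 = 110.8472 cm^3

110.8472 cm^3


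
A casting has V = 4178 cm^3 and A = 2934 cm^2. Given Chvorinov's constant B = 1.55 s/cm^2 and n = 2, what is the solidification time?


Formula: t_s = B * (V/A)^n  (Chvorinov's rule, n=2)
Modulus M = V/A = 4178/2934 = 1.423995 cm
M^2 = 1.423995^2 = 2.027762 cm^2
t_s = 1.55 * 2.027762 = 3.1430 s

3.1430 s


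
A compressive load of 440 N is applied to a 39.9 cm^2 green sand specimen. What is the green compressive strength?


Formula: Compressive Strength = Force / Area
Strength = 440 N / 39.9 cm^2 = 11.0276 N/cm^2

Final answer: 11.0276 N/cm^2


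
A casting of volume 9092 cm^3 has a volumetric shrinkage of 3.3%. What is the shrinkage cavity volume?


Formula: V_shrink = V_casting * shrinkage_pct / 100
V_shrink = 9092 cm^3 * 3.3 / 100 = 300.0360 cm^3

300.0360 cm^3


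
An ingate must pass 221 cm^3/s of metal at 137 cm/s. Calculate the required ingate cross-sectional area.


Formula: A_ingate = Q / v  (continuity equation)
A = 221 cm^3/s / 137 cm/s = 1.6131 cm^2


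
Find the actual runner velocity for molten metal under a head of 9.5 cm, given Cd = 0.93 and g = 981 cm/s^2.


Formula: v = Cd * sqrt(2 * g * h)  (Torricelli with discharge coefficient)
2*g*h = 2 * 981 * 9.5 = 18639.0 cm^2/s^2
sqrt(18639.0) = 136.52472 cm/s
v = 0.93 * 136.52472 = 126.9680 cm/s


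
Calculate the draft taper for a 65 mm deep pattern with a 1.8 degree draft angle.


Formula: taper = depth * tan(draft_angle)
tan(1.8 deg) = 0.0314263
taper = 65 mm * 0.0314263 = 2.0427 mm

2.0427 mm


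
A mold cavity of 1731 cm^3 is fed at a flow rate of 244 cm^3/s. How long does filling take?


Formula: t_fill = V_mold / Q_flow
t = 1731 cm^3 / 244 cm^3/s = 7.0943 s

7.0943 s


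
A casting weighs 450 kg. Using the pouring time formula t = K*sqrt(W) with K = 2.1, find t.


Formula: t = K * sqrt(W)
sqrt(W) = sqrt(450) = 21.21320
t = 2.1 * 21.21320 = 44.5477 s

Answer: 44.5477 s


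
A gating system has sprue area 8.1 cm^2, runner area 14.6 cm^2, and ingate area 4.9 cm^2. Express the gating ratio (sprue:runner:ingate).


Sprue:Runner:Ingate = 1 : 14.6/8.1 : 4.9/8.1 = 1:1.80:0.60

1:1.80:0.60


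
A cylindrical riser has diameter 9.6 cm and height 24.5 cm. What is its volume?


Formula: V = pi * (D/2)^2 * H  (cylinder volume)
Radius = D/2 = 9.6/2 = 4.8 cm
V = pi * 4.8^2 * 24.5 = 1773.3662 cm^3

Answer: 1773.3662 cm^3


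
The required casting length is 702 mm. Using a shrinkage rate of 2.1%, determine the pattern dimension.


Formula: L_pattern = L_casting * (1 + shrinkage_rate/100)
Shrinkage factor = 1 + 2.1/100 = 1.021
L_pattern = 702 mm * 1.021 = 716.7420 mm

716.7420 mm


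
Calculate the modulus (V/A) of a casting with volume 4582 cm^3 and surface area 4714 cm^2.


Formula: Casting Modulus M = V / A
M = 4582 cm^3 / 4714 cm^2 = 0.9720 cm

Final answer: 0.9720 cm


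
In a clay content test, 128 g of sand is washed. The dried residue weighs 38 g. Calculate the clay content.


Formula: Clay% = (W_total - W_washed) / W_total * 100
Clay mass = 128 - 38 = 90 g
Clay% = 90 / 128 * 100 = 70.3125%


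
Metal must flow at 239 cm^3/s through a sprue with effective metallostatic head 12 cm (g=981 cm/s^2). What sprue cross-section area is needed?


Formula: v = sqrt(2*g*h), A = Q/v
Velocity: v = sqrt(2 * 981 * 12) = sqrt(23544) = 153.4405 cm/s
Sprue area: A = Q / v = 239 / 153.4405 = 1.5576 cm^2

Answer: 1.5576 cm^2


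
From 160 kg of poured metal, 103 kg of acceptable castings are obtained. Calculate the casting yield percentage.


Formula: Casting Yield = (W_good / W_total) * 100
Yield = (103 kg / 160 kg) * 100 = 64.3750%


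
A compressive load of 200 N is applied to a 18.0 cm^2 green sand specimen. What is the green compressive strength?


Formula: Compressive Strength = Force / Area
Strength = 200 N / 18.0 cm^2 = 11.1111 N/cm^2

11.1111 N/cm^2


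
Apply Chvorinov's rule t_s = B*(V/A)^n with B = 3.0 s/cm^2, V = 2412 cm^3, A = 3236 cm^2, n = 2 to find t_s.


Formula: t_s = B * (V/A)^n  (Chvorinov's rule, n=2)
Modulus M = V/A = 2412/3236 = 0.745365 cm
M^2 = 0.745365^2 = 0.555569 cm^2
t_s = 3.0 * 0.555569 = 1.6667 s

Answer: 1.6667 s


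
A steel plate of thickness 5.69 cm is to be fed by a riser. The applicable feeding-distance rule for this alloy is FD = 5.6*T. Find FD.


Formula: FD = 5.6 * T  (riser feeding-distance rule)
FD = 5.6 * 5.69 cm = 31.8640 cm

31.8640 cm


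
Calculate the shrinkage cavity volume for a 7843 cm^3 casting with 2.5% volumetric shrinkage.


Formula: V_shrink = V_casting * shrinkage_pct / 100
V_shrink = 7843 cm^3 * 2.5 / 100 = 196.0750 cm^3

Answer: 196.0750 cm^3


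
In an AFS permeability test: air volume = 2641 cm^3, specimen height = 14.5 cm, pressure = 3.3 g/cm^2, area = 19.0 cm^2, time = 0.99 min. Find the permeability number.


Formula: Permeability Number P = (V * H) / (p * A * t)
Numerator: V * H = 2641 * 14.5 = 38294.5
Denominator: p * A * t = 3.3 * 19.0 * 0.99 = 62.073
P = 38294.5 / 62.073 = 616.9268


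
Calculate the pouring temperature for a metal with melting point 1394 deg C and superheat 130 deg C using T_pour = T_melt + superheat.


Formula: T_pour = T_melt + Superheat
T_pour = 1394 + 130 = 1524 deg C

Final answer: 1524 deg C


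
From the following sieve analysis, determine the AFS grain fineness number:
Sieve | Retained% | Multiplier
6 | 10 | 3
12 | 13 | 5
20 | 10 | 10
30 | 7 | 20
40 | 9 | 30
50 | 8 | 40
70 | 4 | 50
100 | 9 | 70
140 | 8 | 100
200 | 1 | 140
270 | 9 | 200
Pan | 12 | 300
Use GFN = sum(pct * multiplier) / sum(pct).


Formula: GFN = sum(pct * multiplier) / sum(pct)
sum(pct * multiplier) = 8095
sum(pct) = 100
GFN = 8095 / 100 = 80.95

Final answer: 80.95


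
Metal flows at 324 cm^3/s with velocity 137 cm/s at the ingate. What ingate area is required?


Formula: A_ingate = Q / v  (continuity equation)
A = 324 cm^3/s / 137 cm/s = 2.3650 cm^2

2.3650 cm^2


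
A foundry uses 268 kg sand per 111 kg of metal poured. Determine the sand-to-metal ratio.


Formula: Sand-to-Metal Ratio = W_sand / W_metal
Ratio = 268 kg / 111 kg = 2.4144

Final answer: 2.4144


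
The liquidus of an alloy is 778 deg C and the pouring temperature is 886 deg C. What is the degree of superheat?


Formula: Superheat = T_pour - T_melt
Superheat = 886 - 778 = 108 deg C

Answer: 108 deg C


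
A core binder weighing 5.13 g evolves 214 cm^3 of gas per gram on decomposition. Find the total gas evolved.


Formula: V_gas = W_binder * gas_evolution_rate
V = 5.13 g * 214 cm^3/g = 1097.8200 cm^3


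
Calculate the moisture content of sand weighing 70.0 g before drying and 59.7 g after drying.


Formula: MC = (W_wet - W_dry) / W_wet * 100
Water mass = 70.0 - 59.7 = 10.3 g
MC = 10.3 / 70.0 * 100 = 14.7143%

14.7143%


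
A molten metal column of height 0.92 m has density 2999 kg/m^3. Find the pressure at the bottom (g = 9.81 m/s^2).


Formula: P = rho * g * h
rho * g = 2999 * 9.81 = 29420.19 N/m^3
P = 29420.19 * 0.92 = 27066.5748 Pa

27066.5748 Pa


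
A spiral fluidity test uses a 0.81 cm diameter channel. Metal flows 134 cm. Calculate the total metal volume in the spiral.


Formula: V = pi * (d/2)^2 * L  (cylinder volume)
Radius = 0.81/2 = 0.405 cm
V = pi * 0.405^2 * 134 = 69.0502 cm^3

Answer: 69.0502 cm^3


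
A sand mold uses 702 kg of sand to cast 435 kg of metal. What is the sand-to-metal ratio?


Formula: Sand-to-Metal Ratio = W_sand / W_metal
Ratio = 702 kg / 435 kg = 1.6138


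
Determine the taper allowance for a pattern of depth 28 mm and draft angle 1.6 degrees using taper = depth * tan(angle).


Formula: taper = depth * tan(draft_angle)
tan(1.6 deg) = 0.0279325
taper = 28 mm * 0.0279325 = 0.7821 mm


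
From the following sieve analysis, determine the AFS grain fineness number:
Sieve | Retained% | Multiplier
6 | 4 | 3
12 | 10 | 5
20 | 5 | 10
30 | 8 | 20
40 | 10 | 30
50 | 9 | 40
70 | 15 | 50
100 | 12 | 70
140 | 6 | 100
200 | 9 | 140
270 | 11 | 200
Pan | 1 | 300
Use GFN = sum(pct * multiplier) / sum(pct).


Formula: GFN = sum(pct * multiplier) / sum(pct)
sum(pct * multiplier) = 6882
sum(pct) = 100
GFN = 6882 / 100 = 68.82

68.82


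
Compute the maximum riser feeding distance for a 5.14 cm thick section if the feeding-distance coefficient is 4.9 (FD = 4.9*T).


Formula: FD = 4.9 * T  (riser feeding-distance rule)
FD = 4.9 * 5.14 cm = 25.1860 cm


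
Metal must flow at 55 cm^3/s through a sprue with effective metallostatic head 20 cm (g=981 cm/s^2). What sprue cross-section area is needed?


Formula: v = sqrt(2*g*h), A = Q/v
Velocity: v = sqrt(2 * 981 * 20) = sqrt(39240) = 198.0909 cm/s
Sprue area: A = Q / v = 55 / 198.0909 = 0.2777 cm^2

Final answer: 0.2777 cm^2


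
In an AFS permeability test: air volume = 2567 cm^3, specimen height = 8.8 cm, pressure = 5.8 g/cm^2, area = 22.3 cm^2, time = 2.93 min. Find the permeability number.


Formula: Permeability Number P = (V * H) / (p * A * t)
Numerator: V * H = 2567 * 8.8 = 22589.6
Denominator: p * A * t = 5.8 * 22.3 * 2.93 = 378.9662
P = 22589.6 / 378.9662 = 59.6085

Answer: 59.6085


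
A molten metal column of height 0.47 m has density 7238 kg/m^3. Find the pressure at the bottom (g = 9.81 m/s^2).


Formula: P = rho * g * h
rho * g = 7238 * 9.81 = 71004.78 N/m^3
P = 71004.78 * 0.47 = 33372.2466 Pa

Final answer: 33372.2466 Pa


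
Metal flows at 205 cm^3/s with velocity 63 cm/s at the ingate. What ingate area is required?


Formula: A_ingate = Q / v  (continuity equation)
A = 205 cm^3/s / 63 cm/s = 3.2540 cm^2

Answer: 3.2540 cm^2


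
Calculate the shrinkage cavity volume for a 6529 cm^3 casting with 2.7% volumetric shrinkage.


Formula: V_shrink = V_casting * shrinkage_pct / 100
V_shrink = 6529 cm^3 * 2.7 / 100 = 176.2830 cm^3

176.2830 cm^3


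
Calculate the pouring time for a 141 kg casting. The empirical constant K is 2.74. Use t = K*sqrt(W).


Formula: t = K * sqrt(W)
sqrt(W) = sqrt(141) = 11.87434
t = 2.74 * 11.87434 = 32.5357 s

Final answer: 32.5357 s


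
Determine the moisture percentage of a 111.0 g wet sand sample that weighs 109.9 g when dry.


Formula: MC = (W_wet - W_dry) / W_wet * 100
Water mass = 111.0 - 109.9 = 1.1 g
MC = 1.1 / 111.0 * 100 = 0.9910%

0.9910%


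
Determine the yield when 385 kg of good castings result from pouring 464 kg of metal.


Formula: Casting Yield = (W_good / W_total) * 100
Yield = (385 kg / 464 kg) * 100 = 82.9741%

Final answer: 82.9741%


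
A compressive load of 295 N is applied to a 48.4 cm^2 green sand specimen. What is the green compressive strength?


Formula: Compressive Strength = Force / Area
Strength = 295 N / 48.4 cm^2 = 6.0950 N/cm^2

Final answer: 6.0950 N/cm^2


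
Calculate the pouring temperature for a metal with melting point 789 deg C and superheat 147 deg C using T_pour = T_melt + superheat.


Formula: T_pour = T_melt + Superheat
T_pour = 789 + 147 = 936 deg C

936 deg C


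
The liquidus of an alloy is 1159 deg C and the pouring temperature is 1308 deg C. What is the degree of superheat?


Formula: Superheat = T_pour - T_melt
Superheat = 1308 - 1159 = 149 deg C


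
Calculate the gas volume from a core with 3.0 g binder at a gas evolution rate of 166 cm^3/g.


Formula: V_gas = W_binder * gas_evolution_rate
V = 3.0 g * 166 cm^3/g = 498.0000 cm^3

498.0000 cm^3


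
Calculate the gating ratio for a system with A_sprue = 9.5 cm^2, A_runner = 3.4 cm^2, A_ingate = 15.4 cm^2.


Sprue:Runner:Ingate = 1 : 3.4/9.5 : 15.4/9.5 = 1:0.36:1.62

Final answer: 1:0.36:1.62


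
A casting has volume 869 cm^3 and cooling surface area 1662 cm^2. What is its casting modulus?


Formula: Casting Modulus M = V / A
M = 869 cm^3 / 1662 cm^2 = 0.5229 cm

Final answer: 0.5229 cm


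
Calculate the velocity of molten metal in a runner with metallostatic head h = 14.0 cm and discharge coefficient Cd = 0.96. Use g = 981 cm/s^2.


Formula: v = Cd * sqrt(2 * g * h)  (Torricelli with discharge coefficient)
2*g*h = 2 * 981 * 14.0 = 27468.0 cm^2/s^2
sqrt(27468.0) = 165.73473 cm/s
v = 0.96 * 165.73473 = 159.1053 cm/s

Final answer: 159.1053 cm/s


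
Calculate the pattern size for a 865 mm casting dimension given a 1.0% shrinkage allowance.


Formula: L_pattern = L_casting * (1 + shrinkage_rate/100)
Shrinkage factor = 1 + 1.0/100 = 1.01
L_pattern = 865 mm * 1.01 = 873.6500 mm

873.6500 mm


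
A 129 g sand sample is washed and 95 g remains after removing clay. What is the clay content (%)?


Formula: Clay% = (W_total - W_washed) / W_total * 100
Clay mass = 129 - 95 = 34 g
Clay% = 34 / 129 * 100 = 26.3566%


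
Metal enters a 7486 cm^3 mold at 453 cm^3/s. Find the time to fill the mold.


Formula: t_fill = V_mold / Q_flow
t = 7486 cm^3 / 453 cm^3/s = 16.5254 s

Answer: 16.5254 s


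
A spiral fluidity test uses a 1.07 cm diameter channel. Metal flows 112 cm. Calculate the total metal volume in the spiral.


Formula: V = pi * (d/2)^2 * L  (cylinder volume)
Radius = 1.07/2 = 0.535 cm
V = pi * 0.535^2 * 112 = 100.7107 cm^3


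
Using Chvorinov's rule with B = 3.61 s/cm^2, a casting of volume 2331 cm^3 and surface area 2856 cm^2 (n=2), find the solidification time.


Formula: t_s = B * (V/A)^n  (Chvorinov's rule, n=2)
Modulus M = V/A = 2331/2856 = 0.816176 cm
M^2 = 0.816176^2 = 0.666143 cm^2
t_s = 3.61 * 0.666143 = 2.4048 s

2.4048 s


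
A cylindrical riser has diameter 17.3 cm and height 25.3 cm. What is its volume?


Formula: V = pi * (D/2)^2 * H  (cylinder volume)
Radius = D/2 = 17.3/2 = 8.65 cm
V = pi * 8.65^2 * 25.3 = 5947.0640 cm^3


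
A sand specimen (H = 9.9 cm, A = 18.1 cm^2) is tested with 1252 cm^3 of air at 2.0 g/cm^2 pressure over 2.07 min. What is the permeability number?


Formula: Permeability Number P = (V * H) / (p * A * t)
Numerator: V * H = 1252 * 9.9 = 12394.8
Denominator: p * A * t = 2.0 * 18.1 * 2.07 = 74.934
P = 12394.8 / 74.934 = 165.4096


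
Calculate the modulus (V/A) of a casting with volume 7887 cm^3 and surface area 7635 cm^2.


Formula: Casting Modulus M = V / A
M = 7887 cm^3 / 7635 cm^2 = 1.0330 cm


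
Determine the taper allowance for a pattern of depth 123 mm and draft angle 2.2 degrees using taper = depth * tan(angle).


Formula: taper = depth * tan(draft_angle)
tan(2.2 deg) = 0.0384161
taper = 123 mm * 0.0384161 = 4.7252 mm

Answer: 4.7252 mm


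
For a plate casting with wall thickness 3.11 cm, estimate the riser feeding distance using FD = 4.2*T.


Formula: FD = 4.2 * T  (riser feeding-distance rule)
FD = 4.2 * 3.11 cm = 13.0620 cm

13.0620 cm


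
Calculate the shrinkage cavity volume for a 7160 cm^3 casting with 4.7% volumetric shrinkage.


Formula: V_shrink = V_casting * shrinkage_pct / 100
V_shrink = 7160 cm^3 * 4.7 / 100 = 336.5200 cm^3

336.5200 cm^3


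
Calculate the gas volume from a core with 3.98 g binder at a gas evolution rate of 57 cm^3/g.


Formula: V_gas = W_binder * gas_evolution_rate
V = 3.98 g * 57 cm^3/g = 226.8600 cm^3

Answer: 226.8600 cm^3


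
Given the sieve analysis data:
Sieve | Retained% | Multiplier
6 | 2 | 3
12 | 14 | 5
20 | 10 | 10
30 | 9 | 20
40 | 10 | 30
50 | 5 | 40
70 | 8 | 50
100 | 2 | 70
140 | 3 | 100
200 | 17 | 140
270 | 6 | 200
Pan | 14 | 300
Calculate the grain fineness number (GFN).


Formula: GFN = sum(pct * multiplier) / sum(pct)
sum(pct * multiplier) = 9476
sum(pct) = 100
GFN = 9476 / 100 = 94.76

Answer: 94.76


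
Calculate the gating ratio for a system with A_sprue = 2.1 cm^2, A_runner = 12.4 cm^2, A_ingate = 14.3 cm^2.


Sprue:Runner:Ingate = 1 : 12.4/2.1 : 14.3/2.1 = 1:5.90:6.81

Final answer: 1:5.90:6.81


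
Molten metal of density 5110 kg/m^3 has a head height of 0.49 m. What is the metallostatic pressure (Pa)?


Formula: P = rho * g * h
rho * g = 5110 * 9.81 = 50129.1 N/m^3
P = 50129.1 * 0.49 = 24563.2590 Pa

Final answer: 24563.2590 Pa


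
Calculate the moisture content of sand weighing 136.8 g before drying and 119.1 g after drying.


Formula: MC = (W_wet - W_dry) / W_wet * 100
Water mass = 136.8 - 119.1 = 17.7 g
MC = 17.7 / 136.8 * 100 = 12.9386%

12.9386%


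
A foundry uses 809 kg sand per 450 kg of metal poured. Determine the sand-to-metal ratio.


Formula: Sand-to-Metal Ratio = W_sand / W_metal
Ratio = 809 kg / 450 kg = 1.7978

Answer: 1.7978


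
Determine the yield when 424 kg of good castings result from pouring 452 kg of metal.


Formula: Casting Yield = (W_good / W_total) * 100
Yield = (424 kg / 452 kg) * 100 = 93.8053%

Answer: 93.8053%


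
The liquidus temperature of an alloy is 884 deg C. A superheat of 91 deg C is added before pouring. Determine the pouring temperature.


Formula: T_pour = T_melt + Superheat
T_pour = 884 + 91 = 975 deg C

Final answer: 975 deg C


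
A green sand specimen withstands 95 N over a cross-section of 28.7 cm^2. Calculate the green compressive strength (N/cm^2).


Formula: Compressive Strength = Force / Area
Strength = 95 N / 28.7 cm^2 = 3.3101 N/cm^2

Answer: 3.3101 N/cm^2


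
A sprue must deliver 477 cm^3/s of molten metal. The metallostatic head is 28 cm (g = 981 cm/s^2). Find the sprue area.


Formula: v = sqrt(2*g*h), A = Q/v
Velocity: v = sqrt(2 * 981 * 28) = sqrt(54936) = 234.3843 cm/s
Sprue area: A = Q / v = 477 / 234.3843 = 2.0351 cm^2

Final answer: 2.0351 cm^2


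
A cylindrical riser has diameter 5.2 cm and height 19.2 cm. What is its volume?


Formula: V = pi * (D/2)^2 * H  (cylinder volume)
Radius = D/2 = 5.2/2 = 2.6 cm
V = pi * 2.6^2 * 19.2 = 407.7536 cm^3

Final answer: 407.7536 cm^3


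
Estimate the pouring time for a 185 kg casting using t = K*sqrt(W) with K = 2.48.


Formula: t = K * sqrt(W)
sqrt(W) = sqrt(185) = 13.60147
t = 2.48 * 13.60147 = 33.7316 s

Final answer: 33.7316 s


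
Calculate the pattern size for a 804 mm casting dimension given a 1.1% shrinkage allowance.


Formula: L_pattern = L_casting * (1 + shrinkage_rate/100)
Shrinkage factor = 1 + 1.1/100 = 1.011
L_pattern = 804 mm * 1.011 = 812.8440 mm

Answer: 812.8440 mm


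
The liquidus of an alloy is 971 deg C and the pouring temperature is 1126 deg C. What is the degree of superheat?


Formula: Superheat = T_pour - T_melt
Superheat = 1126 - 971 = 155 deg C


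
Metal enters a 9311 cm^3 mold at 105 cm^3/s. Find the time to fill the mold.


Formula: t_fill = V_mold / Q_flow
t = 9311 cm^3 / 105 cm^3/s = 88.6762 s

88.6762 s


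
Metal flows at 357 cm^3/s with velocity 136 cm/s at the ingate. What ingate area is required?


Formula: A_ingate = Q / v  (continuity equation)
A = 357 cm^3/s / 136 cm/s = 2.6250 cm^2


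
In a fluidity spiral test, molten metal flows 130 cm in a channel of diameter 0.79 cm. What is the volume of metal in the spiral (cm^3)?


Formula: V = pi * (d/2)^2 * L  (cylinder volume)
Radius = 0.79/2 = 0.395 cm
V = pi * 0.395^2 * 130 = 63.7217 cm^3

Answer: 63.7217 cm^3


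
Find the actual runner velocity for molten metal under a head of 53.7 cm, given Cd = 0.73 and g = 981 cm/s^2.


Formula: v = Cd * sqrt(2 * g * h)  (Torricelli with discharge coefficient)
2*g*h = 2 * 981 * 53.7 = 105359.4 cm^2/s^2
sqrt(105359.4) = 324.59113 cm/s
v = 0.73 * 324.59113 = 236.9515 cm/s


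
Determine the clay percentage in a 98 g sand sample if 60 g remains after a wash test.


Formula: Clay% = (W_total - W_washed) / W_total * 100
Clay mass = 98 - 60 = 38 g
Clay% = 38 / 98 * 100 = 38.7755%


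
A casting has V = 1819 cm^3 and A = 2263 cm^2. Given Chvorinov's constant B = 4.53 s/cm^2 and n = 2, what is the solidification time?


Formula: t_s = B * (V/A)^n  (Chvorinov's rule, n=2)
Modulus M = V/A = 1819/2263 = 0.803800 cm
M^2 = 0.803800^2 = 0.646094 cm^2
t_s = 4.53 * 0.646094 = 2.9268 s


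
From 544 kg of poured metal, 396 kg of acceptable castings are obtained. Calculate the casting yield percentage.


Formula: Casting Yield = (W_good / W_total) * 100
Yield = (396 kg / 544 kg) * 100 = 72.7941%

Final answer: 72.7941%


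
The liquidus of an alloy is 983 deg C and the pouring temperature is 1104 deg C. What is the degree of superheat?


Formula: Superheat = T_pour - T_melt
Superheat = 1104 - 983 = 121 deg C

Answer: 121 deg C


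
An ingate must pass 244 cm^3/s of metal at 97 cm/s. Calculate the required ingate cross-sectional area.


Formula: A_ingate = Q / v  (continuity equation)
A = 244 cm^3/s / 97 cm/s = 2.5155 cm^2

2.5155 cm^2


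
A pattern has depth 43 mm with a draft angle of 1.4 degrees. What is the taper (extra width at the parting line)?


Formula: taper = depth * tan(draft_angle)
tan(1.4 deg) = 0.0244395
taper = 43 mm * 0.0244395 = 1.0509 mm


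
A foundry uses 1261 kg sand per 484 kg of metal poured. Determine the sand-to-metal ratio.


Formula: Sand-to-Metal Ratio = W_sand / W_metal
Ratio = 1261 kg / 484 kg = 2.6054

2.6054


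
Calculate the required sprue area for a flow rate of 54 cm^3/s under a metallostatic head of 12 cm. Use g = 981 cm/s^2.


Formula: v = sqrt(2*g*h), A = Q/v
Velocity: v = sqrt(2 * 981 * 12) = sqrt(23544) = 153.4405 cm/s
Sprue area: A = Q / v = 54 / 153.4405 = 0.3519 cm^2


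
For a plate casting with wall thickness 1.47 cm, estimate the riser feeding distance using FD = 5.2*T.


Formula: FD = 5.2 * T  (riser feeding-distance rule)
FD = 5.2 * 1.47 cm = 7.6440 cm

7.6440 cm


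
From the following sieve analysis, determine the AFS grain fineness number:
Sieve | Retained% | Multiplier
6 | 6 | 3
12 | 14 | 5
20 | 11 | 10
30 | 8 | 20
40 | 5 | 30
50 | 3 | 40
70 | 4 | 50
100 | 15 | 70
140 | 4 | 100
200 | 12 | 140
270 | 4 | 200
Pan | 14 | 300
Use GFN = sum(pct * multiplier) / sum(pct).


Formula: GFN = sum(pct * multiplier) / sum(pct)
sum(pct * multiplier) = 8958
sum(pct) = 100
GFN = 8958 / 100 = 89.58

89.58


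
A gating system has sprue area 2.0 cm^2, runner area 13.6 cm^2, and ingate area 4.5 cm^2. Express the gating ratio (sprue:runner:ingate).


Sprue:Runner:Ingate = 1 : 13.6/2.0 : 4.5/2.0 = 1:6.80:2.25

Final answer: 1:6.80:2.25


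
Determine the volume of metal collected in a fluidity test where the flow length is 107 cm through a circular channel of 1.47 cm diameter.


Formula: V = pi * (d/2)^2 * L  (cylinder volume)
Radius = 1.47/2 = 0.735 cm
V = pi * 0.735^2 * 107 = 181.5969 cm^3

Final answer: 181.5969 cm^3


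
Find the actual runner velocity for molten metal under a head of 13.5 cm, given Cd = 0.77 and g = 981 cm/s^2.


Formula: v = Cd * sqrt(2 * g * h)  (Torricelli with discharge coefficient)
2*g*h = 2 * 981 * 13.5 = 26487.0 cm^2/s^2
sqrt(26487.0) = 162.74827 cm/s
v = 0.77 * 162.74827 = 125.3162 cm/s

Final answer: 125.3162 cm/s


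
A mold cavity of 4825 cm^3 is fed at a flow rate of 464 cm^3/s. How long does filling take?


Formula: t_fill = V_mold / Q_flow
t = 4825 cm^3 / 464 cm^3/s = 10.3987 s

10.3987 s


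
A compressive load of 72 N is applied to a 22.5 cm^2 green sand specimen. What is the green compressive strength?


Formula: Compressive Strength = Force / Area
Strength = 72 N / 22.5 cm^2 = 3.2000 N/cm^2


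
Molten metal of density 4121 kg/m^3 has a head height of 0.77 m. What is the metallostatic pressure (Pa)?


Formula: P = rho * g * h
rho * g = 4121 * 9.81 = 40427.01 N/m^3
P = 40427.01 * 0.77 = 31128.7977 Pa

Answer: 31128.7977 Pa


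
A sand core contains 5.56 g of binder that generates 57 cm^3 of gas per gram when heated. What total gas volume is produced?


Formula: V_gas = W_binder * gas_evolution_rate
V = 5.56 g * 57 cm^3/g = 316.9200 cm^3


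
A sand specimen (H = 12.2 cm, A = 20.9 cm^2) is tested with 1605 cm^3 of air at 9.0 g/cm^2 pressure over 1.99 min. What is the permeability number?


Formula: Permeability Number P = (V * H) / (p * A * t)
Numerator: V * H = 1605 * 12.2 = 19581.0
Denominator: p * A * t = 9.0 * 20.9 * 1.99 = 374.319
P = 19581.0 / 374.319 = 52.3110

52.3110


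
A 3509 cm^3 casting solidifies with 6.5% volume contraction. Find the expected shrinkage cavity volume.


Formula: V_shrink = V_casting * shrinkage_pct / 100
V_shrink = 3509 cm^3 * 6.5 / 100 = 228.0850 cm^3

Final answer: 228.0850 cm^3


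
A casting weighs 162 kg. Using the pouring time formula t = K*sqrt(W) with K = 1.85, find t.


Formula: t = K * sqrt(W)
sqrt(W) = sqrt(162) = 12.72792
t = 1.85 * 12.72792 = 23.5467 s

23.5467 s


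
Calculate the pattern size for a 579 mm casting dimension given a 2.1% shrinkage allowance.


Formula: L_pattern = L_casting * (1 + shrinkage_rate/100)
Shrinkage factor = 1 + 2.1/100 = 1.021
L_pattern = 579 mm * 1.021 = 591.1590 mm

Final answer: 591.1590 mm


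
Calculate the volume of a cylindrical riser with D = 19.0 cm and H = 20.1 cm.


Formula: V = pi * (D/2)^2 * H  (cylinder volume)
Radius = D/2 = 19.0/2 = 9.5 cm
V = pi * 9.5^2 * 20.1 = 5698.9276 cm^3


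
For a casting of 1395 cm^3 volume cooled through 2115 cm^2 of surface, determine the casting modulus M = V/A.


Formula: Casting Modulus M = V / A
M = 1395 cm^3 / 2115 cm^2 = 0.6596 cm

0.6596 cm


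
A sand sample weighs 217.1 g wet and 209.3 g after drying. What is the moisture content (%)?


Formula: MC = (W_wet - W_dry) / W_wet * 100
Water mass = 217.1 - 209.3 = 7.8 g
MC = 7.8 / 217.1 * 100 = 3.5928%

Answer: 3.5928%


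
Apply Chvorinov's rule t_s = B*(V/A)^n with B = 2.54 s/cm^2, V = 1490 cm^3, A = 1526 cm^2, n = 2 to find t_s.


Formula: t_s = B * (V/A)^n  (Chvorinov's rule, n=2)
Modulus M = V/A = 1490/1526 = 0.976409 cm
M^2 = 0.976409^2 = 0.953375 cm^2
t_s = 2.54 * 0.953375 = 2.4216 s
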